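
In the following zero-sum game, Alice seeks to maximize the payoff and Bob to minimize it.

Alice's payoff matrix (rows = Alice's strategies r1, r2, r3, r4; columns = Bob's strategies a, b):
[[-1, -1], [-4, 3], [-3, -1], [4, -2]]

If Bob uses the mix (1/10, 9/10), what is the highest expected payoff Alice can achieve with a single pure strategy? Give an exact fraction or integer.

23/10

r1: (-1)·(1/10) + (-1)·(9/10) = -1.
r2: (-4)·(1/10) + (3)·(9/10) = 23/10.
r3: (-3)·(1/10) + (-1)·(9/10) = -6/5.
r4: (4)·(1/10) + (-2)·(9/10) = -7/5.
The best pure response is r2 with expected payoff 23/10.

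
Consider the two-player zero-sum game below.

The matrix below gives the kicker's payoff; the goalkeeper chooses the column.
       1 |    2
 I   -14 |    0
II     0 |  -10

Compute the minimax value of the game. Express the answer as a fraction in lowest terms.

-35/6

Row minima are -14 and -10, so the kicker's maximin is -10; column maxima are 0 and 0, so the goalkeeper's minimax is 0. These differ, so the equilibrium is in mixed strategies.
Let the kicker play I with probability p. The goalkeeper is indifferent when −14p = −10(1−p), giving p = 5/12.
Let the goalkeeper play 1 with probability q. The kicker is indifferent when −14q = −10(1−q), giving q = 5/12.
The value is -14·(5/12) + (0)·(7/12) = -35/6.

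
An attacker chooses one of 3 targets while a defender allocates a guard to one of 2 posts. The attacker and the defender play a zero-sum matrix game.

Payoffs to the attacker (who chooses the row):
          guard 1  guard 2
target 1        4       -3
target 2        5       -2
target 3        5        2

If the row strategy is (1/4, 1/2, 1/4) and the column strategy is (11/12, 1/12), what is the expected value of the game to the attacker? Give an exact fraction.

Against (11/12, 1/12), each row's expected payoff is target 1: 41/12; target 2: 53/12; target 3: 19/4.
Taking the (1/4, 1/2, 1/4)-weighted average: (1/4)·(41/12) + (1/2)·(53/12) + (1/4)·(19/4) = 17/4.

17/4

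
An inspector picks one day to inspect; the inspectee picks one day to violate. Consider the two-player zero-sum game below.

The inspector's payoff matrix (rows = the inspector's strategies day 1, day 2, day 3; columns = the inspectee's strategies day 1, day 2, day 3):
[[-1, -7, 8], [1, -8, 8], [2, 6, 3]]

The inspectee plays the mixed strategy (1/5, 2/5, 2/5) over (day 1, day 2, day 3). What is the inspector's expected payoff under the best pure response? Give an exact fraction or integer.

4

day 1: (-1)·(1/5) + (-7)·(2/5) + (8)·(2/5) = 1/5.
day 2: (1)·(1/5) + (-8)·(2/5) + (8)·(2/5) = 1/5.
day 3: (2)·(1/5) + (6)·(2/5) + (3)·(2/5) = 4.
The best pure response is day 3 with expected payoff 4.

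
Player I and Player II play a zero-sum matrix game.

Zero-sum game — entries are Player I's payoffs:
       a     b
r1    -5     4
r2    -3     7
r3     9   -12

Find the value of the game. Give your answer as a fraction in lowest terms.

Row r1 is strictly dominated by row r2, so Player I never plays it.
The remaining 2×2 game on (r2, r3) × (a, b) has no saddle point. Let Player I play r2 with probability p; indifference gives −3p + 9(1−p) = 7p − 12(1−p), so p = 21/31.
Similarly Player II's optimal q on a is 19/31, and the value is -3·(19/31) + (7)·(12/31) = 27/31.

27/31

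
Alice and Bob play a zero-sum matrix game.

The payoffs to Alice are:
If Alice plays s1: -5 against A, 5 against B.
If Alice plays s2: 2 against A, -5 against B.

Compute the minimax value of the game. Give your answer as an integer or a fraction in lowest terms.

Row minima are -5 and -5, so Alice's maximin is -5; column maxima are 2 and 5, so Bob's minimax is 2. These differ, so the equilibrium is in mixed strategies.
Let Alice play s1 with probability p. Bob is indifferent when −5p + 2(1−p) = 5p − 5(1−p), giving p = 7/17.
Let Bob play A with probability q. Alice is indifferent when −5q + 5(1−q) = 2q − 5(1−q), giving q = 10/17.
The value is -5·(10/17) + (5)·(7/17) = -15/17.

-15/17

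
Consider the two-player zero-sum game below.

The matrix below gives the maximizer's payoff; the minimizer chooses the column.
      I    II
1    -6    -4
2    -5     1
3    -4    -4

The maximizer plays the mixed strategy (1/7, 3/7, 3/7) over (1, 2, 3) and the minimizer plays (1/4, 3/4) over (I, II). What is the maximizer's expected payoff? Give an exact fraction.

Against (1/4, 3/4), each row's expected payoff is 1: -9/2; 2: -1/2; 3: -4.
Taking the (1/7, 3/7, 3/7)-weighted average: (1/7)·(-9/2) + (3/7)·(-1/2) + (3/7)·(-4) = -18/7.

-18/7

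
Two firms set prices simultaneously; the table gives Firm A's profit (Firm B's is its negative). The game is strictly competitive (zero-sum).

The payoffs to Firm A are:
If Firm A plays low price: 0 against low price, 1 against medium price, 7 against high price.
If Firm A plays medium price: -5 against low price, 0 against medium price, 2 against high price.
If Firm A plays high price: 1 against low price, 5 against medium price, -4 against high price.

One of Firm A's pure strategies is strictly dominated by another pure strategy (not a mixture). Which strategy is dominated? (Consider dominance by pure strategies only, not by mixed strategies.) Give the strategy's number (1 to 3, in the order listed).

Compare medium price with low price: 0 > -5, 1 > 0, 7 > 2.
So low price strictly dominates medium price for Firm A; medium price is strictly dominated.

2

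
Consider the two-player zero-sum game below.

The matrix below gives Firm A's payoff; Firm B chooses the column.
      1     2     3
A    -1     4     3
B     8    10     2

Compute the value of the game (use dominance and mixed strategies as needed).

Column 2 is strictly dominated by 1 for Firm B (it gives Firm A more in every row).
The remaining 2×2 game on (A, B) × (1, 3) has no saddle point. Let Firm A play A with probability p; indifference gives −p + 8(1−p) = 3p + 2(1−p), so p = 3/5.
Similarly Firm B's optimal q on 1 is 1/10, and the value is -1·(1/10) + (3)·(9/10) = 13/5.

13/5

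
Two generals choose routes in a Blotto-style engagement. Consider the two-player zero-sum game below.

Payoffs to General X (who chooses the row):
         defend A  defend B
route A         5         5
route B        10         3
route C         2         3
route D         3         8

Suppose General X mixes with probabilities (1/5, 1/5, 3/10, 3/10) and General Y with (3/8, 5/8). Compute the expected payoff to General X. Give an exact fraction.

19/4

Against (3/8, 5/8), each row's expected payoff is route A: 5; route B: 45/8; route C: 21/8; route D: 49/8.
Taking the (1/5, 1/5, 3/10, 3/10)-weighted average: (1/5)·(5) + (1/5)·(45/8) + (3/10)·(21/8) + (3/10)·(49/8) = 19/4.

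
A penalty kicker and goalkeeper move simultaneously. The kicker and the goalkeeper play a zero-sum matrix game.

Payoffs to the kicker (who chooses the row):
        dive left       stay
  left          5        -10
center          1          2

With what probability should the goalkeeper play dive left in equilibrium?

3/4

Row minima are -10 and 1, so the kicker's maximin is 1; column maxima are 5 and 2, so the goalkeeper's minimax is 2. These differ, so the equilibrium is in mixed strategies.
Let the goalkeeper play dive left with probability q. The kicker is indifferent when 5q − 10(1−q) = q + 2(1−q), giving q = 3/4.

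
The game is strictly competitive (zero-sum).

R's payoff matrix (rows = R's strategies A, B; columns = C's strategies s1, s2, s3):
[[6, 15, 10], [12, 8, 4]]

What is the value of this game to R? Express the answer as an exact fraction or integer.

Column s2 is strictly dominated by s3 for C (it gives R more in every row).
The remaining 2×2 game on (A, B) × (s1, s3) has no saddle point. Let R play A with probability p; indifference gives 6p + 12(1−p) = 10p + 4(1−p), so p = 2/3.
Similarly C's optimal q on s1 is 1/2, and the value is 6·(1/2) + (10)·(1/2) = 8.

8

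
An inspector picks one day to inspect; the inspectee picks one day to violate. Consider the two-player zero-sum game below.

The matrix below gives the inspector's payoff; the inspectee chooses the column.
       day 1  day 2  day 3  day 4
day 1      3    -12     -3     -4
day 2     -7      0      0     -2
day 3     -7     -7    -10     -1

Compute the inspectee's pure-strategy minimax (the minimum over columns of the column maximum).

The worst case (largest entry) in each column is day 1: 3, day 2: 0, day 3: 0, day 4: -1.
The best (smallest) of these is -1.

-1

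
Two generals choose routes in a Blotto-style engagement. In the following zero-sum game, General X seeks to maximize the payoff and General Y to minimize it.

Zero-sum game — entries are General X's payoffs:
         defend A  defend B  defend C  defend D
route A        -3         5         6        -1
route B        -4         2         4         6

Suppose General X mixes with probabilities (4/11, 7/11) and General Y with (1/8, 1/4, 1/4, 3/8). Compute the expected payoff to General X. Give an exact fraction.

Against (1/8, 1/4, 1/4, 3/8), each row's expected payoff is route A: 2; route B: 13/4.
Taking the (4/11, 7/11)-weighted average: (4/11)·(2) + (7/11)·(13/4) = 123/44.

123/44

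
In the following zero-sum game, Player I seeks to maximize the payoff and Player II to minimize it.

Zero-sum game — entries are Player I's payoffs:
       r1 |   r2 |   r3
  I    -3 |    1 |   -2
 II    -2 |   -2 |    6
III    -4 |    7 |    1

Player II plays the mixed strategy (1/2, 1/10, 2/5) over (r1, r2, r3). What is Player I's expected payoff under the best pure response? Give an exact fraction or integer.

6/5

I: (-3)·(1/2) + (1)·(1/10) + (-2)·(2/5) = -11/5.
II: (-2)·(1/2) + (-2)·(1/10) + (6)·(2/5) = 6/5.
III: (-4)·(1/2) + (7)·(1/10) + (1)·(2/5) = -9/10.
The best pure response is II with expected payoff 6/5.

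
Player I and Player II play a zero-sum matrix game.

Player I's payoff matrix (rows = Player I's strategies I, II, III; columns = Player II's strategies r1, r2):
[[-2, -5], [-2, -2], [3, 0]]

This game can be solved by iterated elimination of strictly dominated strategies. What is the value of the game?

0

Row II is strictly dominated by row III (3>-2, 0>-2); eliminate II.
Column r1 is strictly dominated by r2 for Player II (-5<-2, 0<3); eliminate r1.
Row I is strictly dominated by row III (0>-5); eliminate I.
Only (III, r2) remains, with payoff 0.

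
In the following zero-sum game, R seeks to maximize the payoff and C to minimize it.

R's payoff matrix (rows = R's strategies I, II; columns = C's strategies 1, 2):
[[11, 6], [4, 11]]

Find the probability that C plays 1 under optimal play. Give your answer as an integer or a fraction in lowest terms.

5/12

Row minima are 6 and 4, so R's maximin is 6; column maxima are 11 and 11, so C's minimax is 11. These differ, so the equilibrium is in mixed strategies.
Let C play 1 with probability q. R is indifferent when 11q + 6(1−q) = 4q + 11(1−q), giving q = 5/12.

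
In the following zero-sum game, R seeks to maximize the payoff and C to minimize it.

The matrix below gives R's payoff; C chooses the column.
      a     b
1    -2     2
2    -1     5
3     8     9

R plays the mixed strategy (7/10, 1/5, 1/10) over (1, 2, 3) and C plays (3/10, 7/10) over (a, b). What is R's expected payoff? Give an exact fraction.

Against (3/10, 7/10), each row's expected payoff is 1: 4/5; 2: 16/5; 3: 87/10.
Taking the (7/10, 1/5, 1/10)-weighted average: (7/10)·(4/5) + (1/5)·(16/5) + (1/10)·(87/10) = 207/100.

207/100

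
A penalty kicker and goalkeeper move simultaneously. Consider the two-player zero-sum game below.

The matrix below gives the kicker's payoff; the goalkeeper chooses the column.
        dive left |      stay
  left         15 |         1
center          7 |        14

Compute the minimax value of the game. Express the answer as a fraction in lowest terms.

29/3

Row minima are 1 and 7, so the kicker's maximin is 7; column maxima are 15 and 14, so the goalkeeper's minimax is 14. These differ, so the equilibrium is in mixed strategies.
Let the kicker play left with probability p. The goalkeeper is indifferent when 15p + 7(1−p) = p + 14(1−p), giving p = 1/3.
Let the goalkeeper play dive left with probability q. The kicker is indifferent when 15q + (1−q) = 7q + 14(1−q), giving q = 13/21.
The value is 15·(13/21) + (1)·(8/21) = 29/3.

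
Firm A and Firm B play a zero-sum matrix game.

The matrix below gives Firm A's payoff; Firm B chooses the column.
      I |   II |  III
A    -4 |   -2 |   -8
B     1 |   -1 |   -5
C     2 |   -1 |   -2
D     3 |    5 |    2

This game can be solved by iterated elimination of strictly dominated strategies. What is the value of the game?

2

Column I is strictly dominated by III for Firm B (-8<-4, -5<1, -2<2, 2<3); eliminate I.
Column II is strictly dominated by III for Firm B (-8<-2, -5<-1, -2<-1, 2<5); eliminate II.
Row C is strictly dominated by row D (2>-2); eliminate C.
Row A is strictly dominated by row B (-5>-8); eliminate A.
Row B is strictly dominated by row D (2>-5); eliminate B.
Only (D, III) remains, with payoff 2.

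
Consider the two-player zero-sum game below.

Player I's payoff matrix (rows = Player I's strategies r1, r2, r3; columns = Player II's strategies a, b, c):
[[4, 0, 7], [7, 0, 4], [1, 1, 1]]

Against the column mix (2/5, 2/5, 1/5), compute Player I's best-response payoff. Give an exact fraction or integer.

18/5

r1: (4)·(2/5) + (0)·(2/5) + (7)·(1/5) = 3.
r2: (7)·(2/5) + (0)·(2/5) + (4)·(1/5) = 18/5.
r3: (1)·(2/5) + (1)·(2/5) + (1)·(1/5) = 1.
The best pure response is r2 with expected payoff 18/5.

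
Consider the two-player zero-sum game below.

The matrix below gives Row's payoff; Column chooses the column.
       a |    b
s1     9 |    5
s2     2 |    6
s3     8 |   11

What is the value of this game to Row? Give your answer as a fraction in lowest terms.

Row s2 is strictly dominated by row s3, so Row never plays it.
The remaining 2×2 game on (s1, s3) × (a, b) has no saddle point. Let Row play s1 with probability p; indifference gives 9p + 8(1−p) = 5p + 11(1−p), so p = 3/7.
Similarly Column's optimal q on a is 6/7, and the value is 9·(6/7) + (5)·(1/7) = 59/7.

59/7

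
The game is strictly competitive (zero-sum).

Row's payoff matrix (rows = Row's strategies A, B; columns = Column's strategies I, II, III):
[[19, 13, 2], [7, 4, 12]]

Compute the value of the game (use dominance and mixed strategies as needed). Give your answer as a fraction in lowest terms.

148/19

Column I is strictly dominated by II for Column (it gives Row more in every row).
The remaining 2×2 game on (A, B) × (II, III) has no saddle point. Let Row play A with probability p; indifference gives 13p + 4(1−p) = 2p + 12(1−p), so p = 8/19.
Similarly Column's optimal q on II is 10/19, and the value is 13·(10/19) + (2)·(9/19) = 148/19.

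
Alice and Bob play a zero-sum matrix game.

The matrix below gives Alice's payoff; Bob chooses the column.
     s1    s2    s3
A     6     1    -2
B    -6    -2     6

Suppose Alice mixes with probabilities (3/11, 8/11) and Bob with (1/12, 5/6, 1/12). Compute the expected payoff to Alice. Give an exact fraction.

Against (1/12, 5/6, 1/12), each row's expected payoff is A: 7/6; B: -5/3.
Taking the (3/11, 8/11)-weighted average: (3/11)·(7/6) + (8/11)·(-5/3) = -59/66.

-59/66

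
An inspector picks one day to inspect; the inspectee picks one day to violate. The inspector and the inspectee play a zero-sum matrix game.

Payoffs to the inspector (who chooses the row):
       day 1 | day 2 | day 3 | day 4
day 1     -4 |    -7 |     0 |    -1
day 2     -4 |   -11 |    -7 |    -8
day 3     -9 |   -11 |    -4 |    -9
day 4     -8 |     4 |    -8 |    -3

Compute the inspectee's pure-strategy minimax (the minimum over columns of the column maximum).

The worst case (largest entry) in each column is day 1: -4, day 2: 4, day 3: 0, day 4: -1.
The best (smallest) of these is -4.

-4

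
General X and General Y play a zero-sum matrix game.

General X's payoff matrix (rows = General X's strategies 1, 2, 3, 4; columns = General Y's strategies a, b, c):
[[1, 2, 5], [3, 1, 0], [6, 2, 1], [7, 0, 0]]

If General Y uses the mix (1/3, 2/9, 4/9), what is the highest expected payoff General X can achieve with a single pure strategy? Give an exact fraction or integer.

1: (1)·(1/3) + (2)·(2/9) + (5)·(4/9) = 3.
2: (3)·(1/3) + (1)·(2/9) + (0)·(4/9) = 11/9.
3: (6)·(1/3) + (2)·(2/9) + (1)·(4/9) = 26/9.
4: (7)·(1/3) + (0)·(2/9) + (0)·(4/9) = 7/3.
The best pure response is 1 with expected payoff 3.

3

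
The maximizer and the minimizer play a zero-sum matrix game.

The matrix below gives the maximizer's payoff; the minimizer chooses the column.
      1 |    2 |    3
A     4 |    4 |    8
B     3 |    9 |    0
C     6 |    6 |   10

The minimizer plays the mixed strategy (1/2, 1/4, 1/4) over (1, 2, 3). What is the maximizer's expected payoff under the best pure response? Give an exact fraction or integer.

7

A: (4)·(1/2) + (4)·(1/4) + (8)·(1/4) = 5.
B: (3)·(1/2) + (9)·(1/4) + (0)·(1/4) = 15/4.
C: (6)·(1/2) + (6)·(1/4) + (10)·(1/4) = 7.
The best pure response is C with expected payoff 7.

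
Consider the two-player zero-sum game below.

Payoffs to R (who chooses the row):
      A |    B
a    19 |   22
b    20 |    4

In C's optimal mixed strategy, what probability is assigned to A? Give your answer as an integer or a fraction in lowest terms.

18/19

Row minima are 19 and 4, so R's maximin is 19; column maxima are 20 and 22, so C's minimax is 20. These differ, so the equilibrium is in mixed strategies.
Let C play A with probability q. R is indifferent when 19q + 22(1−q) = 20q + 4(1−q), giving q = 18/19.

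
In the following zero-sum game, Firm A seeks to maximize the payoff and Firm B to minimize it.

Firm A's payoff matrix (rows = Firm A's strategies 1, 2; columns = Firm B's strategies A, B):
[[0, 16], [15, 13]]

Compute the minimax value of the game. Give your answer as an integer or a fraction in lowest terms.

40/3

Row minima are 0 and 13, so Firm A's maximin is 13; column maxima are 15 and 16, so Firm B's minimax is 15. These differ, so the equilibrium is in mixed strategies.
Let Firm A play 1 with probability p. Firm B is indifferent when 15(1−p) = 16p + 13(1−p), giving p = 1/9.
Let Firm B play A with probability q. Firm A is indifferent when 16(1−q) = 15q + 13(1−q), giving q = 1/6.
The value is 0·(1/6) + (16)·(5/6) = 40/3.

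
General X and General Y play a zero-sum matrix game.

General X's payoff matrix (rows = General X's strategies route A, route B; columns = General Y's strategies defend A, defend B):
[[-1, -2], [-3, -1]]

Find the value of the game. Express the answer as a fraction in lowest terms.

-5/3

Row minima are -2 and -3, so General X's maximin is -2; column maxima are -1 and -1, so General Y's minimax is -1. These differ, so the equilibrium is in mixed strategies.
Let General X play route A with probability p. General Y is indifferent when −p − 3(1−p) = −2p − (1−p), giving p = 2/3.
Let General Y play defend A with probability q. General X is indifferent when −q − 2(1−q) = −3q − (1−q), giving q = 1/3.
The value is -1·(1/3) + (-2)·(2/3) = -5/3.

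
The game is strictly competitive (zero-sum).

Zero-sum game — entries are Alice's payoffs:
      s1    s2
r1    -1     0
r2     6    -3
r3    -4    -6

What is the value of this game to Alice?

-3/10

Row r3 is strictly dominated by row r1, so Alice never plays it.
The remaining 2×2 game on (r1, r2) × (s1, s2) has no saddle point. Let Alice play r1 with probability p; indifference gives −p + 6(1−p) = −3(1−p), so p = 9/10.
Similarly Bob's optimal q on s1 is 3/10, and the value is -1·(3/10) + (0)·(7/10) = -3/10.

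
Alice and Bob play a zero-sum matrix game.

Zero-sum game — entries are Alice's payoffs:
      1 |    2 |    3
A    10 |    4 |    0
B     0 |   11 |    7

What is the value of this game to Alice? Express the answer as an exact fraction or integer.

Column 2 is strictly dominated by 3 for Bob (it gives Alice more in every row).
The remaining 2×2 game on (A, B) × (1, 3) has no saddle point. Let Alice play A with probability p; indifference gives 10p = 7(1−p), so p = 7/17.
Similarly Bob's optimal q on 1 is 7/17, and the value is 10·(7/17) + (0)·(10/17) = 70/17.

70/17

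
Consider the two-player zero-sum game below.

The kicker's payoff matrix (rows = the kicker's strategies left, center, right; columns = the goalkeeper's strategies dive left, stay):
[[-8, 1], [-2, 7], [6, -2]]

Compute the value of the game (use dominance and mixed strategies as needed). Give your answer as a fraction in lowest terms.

Row left is strictly dominated by row center, so the kicker never plays it.
The remaining 2×2 game on (center, right) × (dive left, stay) has no saddle point. Let the kicker play center with probability p; indifference gives −2p + 6(1−p) = 7p − 2(1−p), so p = 8/17.
Similarly the goalkeeper's optimal q on dive left is 9/17, and the value is -2·(9/17) + (7)·(8/17) = 38/17.

38/17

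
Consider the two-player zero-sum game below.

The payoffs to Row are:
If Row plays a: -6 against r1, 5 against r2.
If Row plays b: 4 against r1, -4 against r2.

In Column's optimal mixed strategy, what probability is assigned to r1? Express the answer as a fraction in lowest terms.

Row minima are -6 and -4, so Row's maximin is -4; column maxima are 4 and 5, so Column's minimax is 4. These differ, so the equilibrium is in mixed strategies.
Let Column play r1 with probability q. Row is indifferent when −6q + 5(1−q) = 4q − 4(1−q), giving q = 9/19.

9/19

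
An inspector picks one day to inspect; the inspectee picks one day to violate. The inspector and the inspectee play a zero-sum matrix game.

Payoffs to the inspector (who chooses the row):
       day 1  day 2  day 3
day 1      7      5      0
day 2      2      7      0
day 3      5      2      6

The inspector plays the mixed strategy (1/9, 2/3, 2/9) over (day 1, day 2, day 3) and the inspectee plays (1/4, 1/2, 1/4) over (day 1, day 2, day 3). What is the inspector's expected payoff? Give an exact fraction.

143/36

Against (1/4, 1/2, 1/4), each row's expected payoff is day 1: 17/4; day 2: 4; day 3: 15/4.
Taking the (1/9, 2/3, 2/9)-weighted average: (1/9)·(17/4) + (2/3)·(4) + (2/9)·(15/4) = 143/36.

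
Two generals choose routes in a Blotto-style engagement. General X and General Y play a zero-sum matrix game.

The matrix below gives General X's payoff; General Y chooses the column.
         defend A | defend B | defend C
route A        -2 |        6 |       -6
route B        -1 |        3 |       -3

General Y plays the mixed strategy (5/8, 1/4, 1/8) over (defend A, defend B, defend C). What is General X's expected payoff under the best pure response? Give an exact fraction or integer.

-1/4

route A: (-2)·(5/8) + (6)·(1/4) + (-6)·(1/8) = -1/2.
route B: (-1)·(5/8) + (3)·(1/4) + (-3)·(1/8) = -1/4.
The best pure response is route B with expected payoff -1/4.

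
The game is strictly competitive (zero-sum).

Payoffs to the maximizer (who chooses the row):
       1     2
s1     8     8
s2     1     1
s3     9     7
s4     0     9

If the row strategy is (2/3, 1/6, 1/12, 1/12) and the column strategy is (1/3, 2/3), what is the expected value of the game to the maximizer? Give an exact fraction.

239/36

Against (1/3, 2/3), each row's expected payoff is s1: 8; s2: 1; s3: 23/3; s4: 6.
Taking the (2/3, 1/6, 1/12, 1/12)-weighted average: (2/3)·(8) + (1/6)·(1) + (1/12)·(23/3) + (1/12)·(6) = 239/36.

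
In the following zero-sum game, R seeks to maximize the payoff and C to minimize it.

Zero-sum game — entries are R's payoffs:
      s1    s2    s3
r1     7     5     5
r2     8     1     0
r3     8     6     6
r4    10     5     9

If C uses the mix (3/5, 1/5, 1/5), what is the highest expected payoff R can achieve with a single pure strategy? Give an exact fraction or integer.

44/5

r1: (7)·(3/5) + (5)·(1/5) + (5)·(1/5) = 31/5.
r2: (8)·(3/5) + (1)·(1/5) + (0)·(1/5) = 5.
r3: (8)·(3/5) + (6)·(1/5) + (6)·(1/5) = 36/5.
r4: (10)·(3/5) + (5)·(1/5) + (9)·(1/5) = 44/5.
The best pure response is r4 with expected payoff 44/5.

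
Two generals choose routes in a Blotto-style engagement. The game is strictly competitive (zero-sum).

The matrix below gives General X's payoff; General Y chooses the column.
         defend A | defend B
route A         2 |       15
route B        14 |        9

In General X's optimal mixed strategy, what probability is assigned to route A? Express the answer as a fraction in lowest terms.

5/18

Row minima are 2 and 9, so General X's maximin is 9; column maxima are 14 and 15, so General Y's minimax is 14. These differ, so the equilibrium is in mixed strategies.
Let General X play route A with probability p. General Y is indifferent when 2p + 14(1−p) = 15p + 9(1−p), giving p = 5/18.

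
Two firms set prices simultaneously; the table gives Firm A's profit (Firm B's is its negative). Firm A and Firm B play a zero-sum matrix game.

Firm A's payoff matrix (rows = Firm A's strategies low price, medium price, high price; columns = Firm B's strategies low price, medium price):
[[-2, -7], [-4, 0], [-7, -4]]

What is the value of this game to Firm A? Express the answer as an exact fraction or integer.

-28/9

Row high price is strictly dominated by row medium price, so Firm A never plays it.
The remaining 2×2 game on (low price, medium price) × (low price, medium price) has no saddle point. Let Firm A play low price with probability p; indifference gives −2p − 4(1−p) = −7p, so p = 4/9.
Similarly Firm B's optimal q on low price is 7/9, and the value is -2·(7/9) + (-7)·(2/9) = -28/9.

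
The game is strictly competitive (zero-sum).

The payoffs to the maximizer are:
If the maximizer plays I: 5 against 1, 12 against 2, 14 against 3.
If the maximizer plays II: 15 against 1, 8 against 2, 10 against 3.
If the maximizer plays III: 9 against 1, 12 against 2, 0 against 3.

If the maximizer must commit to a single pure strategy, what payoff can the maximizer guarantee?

8

The worst-case payoff for each row is I: 5, II: 8, III: 0.
The best of these is 8.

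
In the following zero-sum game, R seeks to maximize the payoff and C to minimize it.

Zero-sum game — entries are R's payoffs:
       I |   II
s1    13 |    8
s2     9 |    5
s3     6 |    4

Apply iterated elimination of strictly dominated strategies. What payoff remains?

Column I is strictly dominated by II for C (8<13, 5<9, 4<6); eliminate I.
Row s2 is strictly dominated by row s1 (8>5); eliminate s2.
Row s3 is strictly dominated by row s1 (8>4); eliminate s3.
Only (s1, II) remains, with payoff 8.

8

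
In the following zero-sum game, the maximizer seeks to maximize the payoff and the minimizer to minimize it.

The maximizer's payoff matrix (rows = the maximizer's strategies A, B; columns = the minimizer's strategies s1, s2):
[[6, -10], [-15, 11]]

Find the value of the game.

Row minima are -10 and -15, so the maximizer's maximin is -10; column maxima are 6 and 11, so the minimizer's minimax is 6. These differ, so the equilibrium is in mixed strategies.
Let the maximizer play A with probability p. The minimizer is indifferent when 6p − 15(1−p) = −10p + 11(1−p), giving p = 13/21.
Let the minimizer play s1 with probability q. The maximizer is indifferent when 6q − 10(1−q) = −15q + 11(1−q), giving q = 1/2.
The value is 6·(1/2) + (-10)·(1/2) = -2.

-2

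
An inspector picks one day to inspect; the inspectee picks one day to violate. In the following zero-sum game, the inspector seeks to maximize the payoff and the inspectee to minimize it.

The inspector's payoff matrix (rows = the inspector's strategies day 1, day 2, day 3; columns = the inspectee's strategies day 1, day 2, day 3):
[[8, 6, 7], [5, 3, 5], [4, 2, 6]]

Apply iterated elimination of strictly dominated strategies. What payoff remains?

Column day 3 is strictly dominated by day 2 for the inspectee (6<7, 3<5, 2<6); eliminate day 3.
Row day 3 is strictly dominated by row day 1 (8>4, 6>2); eliminate day 3.
Row day 2 is strictly dominated by row day 1 (8>5, 6>3); eliminate day 2.
Column day 1 is strictly dominated by day 2 for the inspectee (6<8); eliminate day 1.
Only (day 1, day 2) remains, with payoff 6.

6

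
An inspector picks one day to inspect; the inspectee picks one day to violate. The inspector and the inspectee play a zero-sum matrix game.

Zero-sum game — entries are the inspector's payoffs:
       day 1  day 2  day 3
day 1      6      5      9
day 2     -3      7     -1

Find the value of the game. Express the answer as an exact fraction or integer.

57/11

Column day 3 is strictly dominated by day 1 for the inspectee (it gives the inspector more in every row).
The remaining 2×2 game on (day 1, day 2) × (day 1, day 2) has no saddle point. Let the inspector play day 1 with probability p; indifference gives 6p − 3(1−p) = 5p + 7(1−p), so p = 10/11.
Similarly the inspectee's optimal q on day 1 is 2/11, and the value is 6·(2/11) + (5)·(9/11) = 57/11.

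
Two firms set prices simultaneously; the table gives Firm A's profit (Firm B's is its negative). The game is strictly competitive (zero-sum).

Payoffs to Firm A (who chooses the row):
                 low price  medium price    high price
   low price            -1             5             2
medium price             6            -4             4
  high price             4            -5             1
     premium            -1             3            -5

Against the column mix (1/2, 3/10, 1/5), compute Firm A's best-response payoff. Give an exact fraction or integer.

low price: (-1)·(1/2) + (5)·(3/10) + (2)·(1/5) = 7/5.
medium price: (6)·(1/2) + (-4)·(3/10) + (4)·(1/5) = 13/5.
high price: (4)·(1/2) + (-5)·(3/10) + (1)·(1/5) = 7/10.
premium: (-1)·(1/2) + (3)·(3/10) + (-5)·(1/5) = -3/5.
The best pure response is medium price with expected payoff 13/5.

13/5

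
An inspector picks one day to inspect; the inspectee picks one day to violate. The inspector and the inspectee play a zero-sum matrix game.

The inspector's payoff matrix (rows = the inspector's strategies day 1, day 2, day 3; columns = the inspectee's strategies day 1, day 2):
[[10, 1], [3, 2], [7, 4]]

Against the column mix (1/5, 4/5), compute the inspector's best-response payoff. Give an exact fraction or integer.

day 1: (10)·(1/5) + (1)·(4/5) = 14/5.
day 2: (3)·(1/5) + (2)·(4/5) = 11/5.
day 3: (7)·(1/5) + (4)·(4/5) = 23/5.
The best pure response is day 3 with expected payoff 23/5.

23/5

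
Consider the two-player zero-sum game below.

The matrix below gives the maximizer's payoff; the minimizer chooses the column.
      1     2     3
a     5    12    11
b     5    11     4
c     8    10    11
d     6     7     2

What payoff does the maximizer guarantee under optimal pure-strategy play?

Row minima: 5, 4, 8, 2 → the maximizer's maximin is 8.
Column maxima: 8, 12, 11 → the minimizer's minimax is 8.
They coincide at (c, 1), so the value is 8.

8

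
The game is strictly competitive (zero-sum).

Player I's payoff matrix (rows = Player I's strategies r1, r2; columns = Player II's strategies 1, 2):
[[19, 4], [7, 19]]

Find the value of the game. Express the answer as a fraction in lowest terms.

37/3

Row minima are 4 and 7, so Player I's maximin is 7; column maxima are 19 and 19, so Player II's minimax is 19. These differ, so the equilibrium is in mixed strategies.
Let Player I play r1 with probability p. Player II is indifferent when 19p + 7(1−p) = 4p + 19(1−p), giving p = 4/9.
Let Player II play 1 with probability q. Player I is indifferent when 19q + 4(1−q) = 7q + 19(1−q), giving q = 5/9.
The value is 19·(5/9) + (4)·(4/9) = 37/3.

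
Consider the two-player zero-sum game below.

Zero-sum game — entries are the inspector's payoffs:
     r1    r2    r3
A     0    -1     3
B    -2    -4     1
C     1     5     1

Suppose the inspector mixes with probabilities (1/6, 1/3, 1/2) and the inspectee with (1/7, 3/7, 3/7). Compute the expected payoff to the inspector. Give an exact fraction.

41/42

Against (1/7, 3/7, 3/7), each row's expected payoff is A: 6/7; B: -11/7; C: 19/7.
Taking the (1/6, 1/3, 1/2)-weighted average: (1/6)·(6/7) + (1/3)·(-11/7) + (1/2)·(19/7) = 41/42.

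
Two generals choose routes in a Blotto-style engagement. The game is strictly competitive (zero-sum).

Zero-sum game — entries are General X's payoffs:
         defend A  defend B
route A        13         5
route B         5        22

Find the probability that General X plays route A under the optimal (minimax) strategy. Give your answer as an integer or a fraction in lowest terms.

17/25

Row minima are 5 and 5, so General X's maximin is 5; column maxima are 13 and 22, so General Y's minimax is 13. These differ, so the equilibrium is in mixed strategies.
Let General X play route A with probability p. General Y is indifferent when 13p + 5(1−p) = 5p + 22(1−p), giving p = 17/25.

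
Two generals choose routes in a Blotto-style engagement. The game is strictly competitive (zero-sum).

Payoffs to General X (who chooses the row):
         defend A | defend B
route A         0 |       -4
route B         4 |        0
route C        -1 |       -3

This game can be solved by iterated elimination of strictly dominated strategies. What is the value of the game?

Row route A is strictly dominated by row route B (4>0, 0>-4); eliminate route A.
Row route C is strictly dominated by row route B (4>-1, 0>-3); eliminate route C.
Column defend A is strictly dominated by defend B for General Y (0<4); eliminate defend A.
Only (route B, defend B) remains, with payoff 0.

0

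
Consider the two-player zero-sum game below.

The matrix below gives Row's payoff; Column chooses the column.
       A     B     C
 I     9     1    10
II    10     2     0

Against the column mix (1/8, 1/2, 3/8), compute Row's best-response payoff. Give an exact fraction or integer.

I: (9)·(1/8) + (1)·(1/2) + (10)·(3/8) = 43/8.
II: (10)·(1/8) + (2)·(1/2) + (0)·(3/8) = 9/4.
The best pure response is I with expected payoff 43/8.

43/8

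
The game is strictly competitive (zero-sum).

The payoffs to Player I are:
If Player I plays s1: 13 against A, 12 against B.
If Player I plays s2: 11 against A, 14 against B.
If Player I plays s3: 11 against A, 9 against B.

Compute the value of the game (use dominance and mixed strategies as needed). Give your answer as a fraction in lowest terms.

Row s3 is strictly dominated by row s1, so Player I never plays it.
The remaining 2×2 game on (s1, s2) × (A, B) has no saddle point. Let Player I play s1 with probability p; indifference gives 13p + 11(1−p) = 12p + 14(1−p), so p = 3/4.
Similarly Player II's optimal q on A is 1/2, and the value is 13·(1/2) + (12)·(1/2) = 25/2.

25/2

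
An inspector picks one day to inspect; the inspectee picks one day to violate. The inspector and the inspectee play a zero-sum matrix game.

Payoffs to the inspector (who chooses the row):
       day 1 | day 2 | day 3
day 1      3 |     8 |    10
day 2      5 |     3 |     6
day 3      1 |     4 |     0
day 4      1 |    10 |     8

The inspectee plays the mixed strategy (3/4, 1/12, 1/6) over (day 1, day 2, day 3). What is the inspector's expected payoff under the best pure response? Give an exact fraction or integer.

5

day 1: (3)·(3/4) + (8)·(1/12) + (10)·(1/6) = 55/12.
day 2: (5)·(3/4) + (3)·(1/12) + (6)·(1/6) = 5.
day 3: (1)·(3/4) + (4)·(1/12) + (0)·(1/6) = 13/12.
day 4: (1)·(3/4) + (10)·(1/12) + (8)·(1/6) = 35/12.
The best pure response is day 2 with expected payoff 5.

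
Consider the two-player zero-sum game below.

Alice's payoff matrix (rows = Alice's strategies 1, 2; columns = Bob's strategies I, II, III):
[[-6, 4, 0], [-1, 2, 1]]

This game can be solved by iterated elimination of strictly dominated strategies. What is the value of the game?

Column II is strictly dominated by I for Bob (-6<4, -1<2); eliminate II.
Row 1 is strictly dominated by row 2 (-1>-6, 1>0); eliminate 1.
Column III is strictly dominated by I for Bob (-1<1); eliminate III.
Only (2, I) remains, with payoff -1.

-1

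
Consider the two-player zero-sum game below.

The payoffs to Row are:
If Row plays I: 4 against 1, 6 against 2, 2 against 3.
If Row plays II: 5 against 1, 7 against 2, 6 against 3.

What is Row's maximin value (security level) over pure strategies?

5

The worst-case payoff for each row is I: 2, II: 5.
The best of these is 5.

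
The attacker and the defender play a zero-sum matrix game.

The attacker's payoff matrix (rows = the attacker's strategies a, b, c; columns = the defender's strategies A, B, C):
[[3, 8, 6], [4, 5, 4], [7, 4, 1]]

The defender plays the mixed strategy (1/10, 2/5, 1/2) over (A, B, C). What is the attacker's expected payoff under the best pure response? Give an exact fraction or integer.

a: (3)·(1/10) + (8)·(2/5) + (6)·(1/2) = 13/2.
b: (4)·(1/10) + (5)·(2/5) + (4)·(1/2) = 22/5.
c: (7)·(1/10) + (4)·(2/5) + (1)·(1/2) = 14/5.
The best pure response is a with expected payoff 13/2.

13/2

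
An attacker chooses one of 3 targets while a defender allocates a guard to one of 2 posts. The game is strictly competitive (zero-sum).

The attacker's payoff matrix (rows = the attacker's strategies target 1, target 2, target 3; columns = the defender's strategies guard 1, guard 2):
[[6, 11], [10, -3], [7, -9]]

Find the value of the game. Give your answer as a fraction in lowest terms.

Row target 3 is strictly dominated by row target 2, so the attacker never plays it.
The remaining 2×2 game on (target 1, target 2) × (guard 1, guard 2) has no saddle point. Let the attacker play target 1 with probability p; indifference gives 6p + 10(1−p) = 11p − 3(1−p), so p = 13/18.
Similarly the defender's optimal q on guard 1 is 7/9, and the value is 6·(7/9) + (11)·(2/9) = 64/9.

64/9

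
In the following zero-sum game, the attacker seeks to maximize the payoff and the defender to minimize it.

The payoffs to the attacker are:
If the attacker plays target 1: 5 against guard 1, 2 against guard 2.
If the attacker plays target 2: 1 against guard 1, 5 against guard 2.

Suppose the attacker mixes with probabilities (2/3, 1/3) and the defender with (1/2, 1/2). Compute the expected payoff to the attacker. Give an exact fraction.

Against (1/2, 1/2), each row's expected payoff is target 1: 7/2; target 2: 3.
Taking the (2/3, 1/3)-weighted average: (2/3)·(7/2) + (1/3)·(3) = 10/3.

10/3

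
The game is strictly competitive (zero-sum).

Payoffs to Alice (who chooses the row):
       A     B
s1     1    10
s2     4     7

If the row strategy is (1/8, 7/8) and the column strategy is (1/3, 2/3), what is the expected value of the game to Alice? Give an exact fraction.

49/8

Against (1/3, 2/3), each row's expected payoff is s1: 7; s2: 6.
Taking the (1/8, 7/8)-weighted average: (1/8)·(7) + (7/8)·(6) = 49/8.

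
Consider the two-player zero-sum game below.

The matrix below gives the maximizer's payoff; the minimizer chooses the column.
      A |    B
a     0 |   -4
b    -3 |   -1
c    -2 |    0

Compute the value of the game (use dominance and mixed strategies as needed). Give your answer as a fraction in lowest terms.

Row b is strictly dominated by row c, so the maximizer never plays it.
The remaining 2×2 game on (a, c) × (A, B) has no saddle point. Let the maximizer play a with probability p; indifference gives −2(1−p) = −4p, so p = 1/3.
Similarly the minimizer's optimal q on A is 2/3, and the value is 0·(2/3) + (-4)·(1/3) = -4/3.

-4/3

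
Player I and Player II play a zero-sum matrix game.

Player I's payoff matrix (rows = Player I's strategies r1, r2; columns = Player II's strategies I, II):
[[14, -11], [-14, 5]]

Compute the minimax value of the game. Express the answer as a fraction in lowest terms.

Row minima are -11 and -14, so Player I's maximin is -11; column maxima are 14 and 5, so Player II's minimax is 5. These differ, so the equilibrium is in mixed strategies.
Let Player I play r1 with probability p. Player II is indifferent when 14p − 14(1−p) = −11p + 5(1−p), giving p = 19/44.
Let Player II play I with probability q. Player I is indifferent when 14q − 11(1−q) = −14q + 5(1−q), giving q = 4/11.
The value is 14·(4/11) + (-11)·(7/11) = -21/11.

-21/11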